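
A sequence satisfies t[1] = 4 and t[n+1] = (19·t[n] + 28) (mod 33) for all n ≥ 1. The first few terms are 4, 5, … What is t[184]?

t[1] = 4, t[2] = 5, t[3] = 24, t[4] = 22, t[5] = 17, t[6] = 21, t[7] = 31, t[8] = 23, t[9] = 3, t[10] = 19, t[11] = 26, t[12] = 27, t[13] = 13, t[14] = 11, t[15] = 6, t[16] = 10, t[17] = 20, t[18] = 12, t[19] = 25, t[20] = 8, t[21] = 15, t[22] = 16, t[23] = 2, t[24] = 0, t[25] = 28, t[26] = 32, t[27] = 9, t[28] = 1, t[29] = 14, t[30] = 30, t[31] = 4.
Since t[31] = t[1] = 4, the sequence is periodic with period 30.
(184 - 1) mod 30 = 3, so t[184] = t[4] = 22.

22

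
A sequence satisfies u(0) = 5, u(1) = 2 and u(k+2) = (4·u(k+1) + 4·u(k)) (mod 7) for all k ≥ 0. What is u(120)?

We have u(0) = 5, u(1) = 2, u(2) = 0, u(3) = 1, u(4) = 4, u(5) = 6, u(6) = 5, u(7) = 2.
The sequence repeats with period 6.
(120 - 0) mod 6 = 0, so u(120) = u(0) = 5.

5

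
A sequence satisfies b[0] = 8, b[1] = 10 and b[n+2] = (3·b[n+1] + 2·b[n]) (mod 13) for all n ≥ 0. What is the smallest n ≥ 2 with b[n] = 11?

6

We have b[0] = 8,  b[1] = 10,  b[2] = 7,  b[3] = 2,  b[4] = 7,  b[5] = 12,  b[6] = 11,  b[7] = 5,  b[8] = 11,  b[9] = 4,  b[10] = 8,  b[11] = 6,  b[12] = 8,  b[13] = 10.
The sequence repeats with period 12.
The value 11 first appears (with n ≥ 2) at b[6].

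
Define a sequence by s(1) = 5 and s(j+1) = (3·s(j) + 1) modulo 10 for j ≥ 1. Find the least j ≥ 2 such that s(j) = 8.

s(1) = 5; s(2) = 6; s(3) = 9; s(4) = 8; s(5) = 5.
Since s(5) = s(1) = 5, the sequence is periodic with period 4.
The value 8 first appears (with j ≥ 2) at s(4).

4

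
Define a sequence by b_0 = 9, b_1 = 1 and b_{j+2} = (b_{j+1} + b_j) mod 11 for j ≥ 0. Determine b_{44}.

10

We have b_0 = 9,  b_1 = 1,  b_2 = 10,  b_3 = 0,  b_4 = 10,  b_5 = 10,  b_6 = 9,  b_7 = 8,  b_8 = 6,  b_9 = 3,  b_{10} = 9,  b_{11} = 1.
Since (b_{10}, b_{11}) = (b_0, b_1) = (9, 1) (two consecutive terms determine the rest), the sequence is periodic with period 10.
(44 - 0) mod 10 = 4, so b_{44} = b_4 = 10.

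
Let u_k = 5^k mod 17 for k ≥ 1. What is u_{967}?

10

Listing terms: u_1 = 5,  u_2 = 8,  u_3 = 6,  u_4 = 13,  u_5 = 14,  u_6 = 2,  u_7 = 10,  u_8 = 16,  u_9 = 12,  u_{10} = 9,  u_{11} = 11,  u_{12} = 4,  u_{13} = 3,  u_{14} = 15,  u_{15} = 7,  u_{16} = 1,  u_{17} = 5.
The sequence repeats with period 16.
So u_{967} = u_{1 + ((967-1) mod 16)} = u_7 = 10.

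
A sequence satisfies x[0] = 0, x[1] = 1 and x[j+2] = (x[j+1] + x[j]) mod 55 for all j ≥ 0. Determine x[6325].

5

We have x[0] = 0, x[1] = 1, x[2] = 1, x[3] = 2, x[4] = 3, x[5] = 5, x[6] = 8, x[7] = 13, x[8] = 21, x[9] = 34, x[10] = 0, x[11] = 34, x[12] = 34, x[13] = 13, x[14] = 47, x[15] = 5, x[16] = 52, x[17] = 2, x[18] = 54, x[19] = 1, x[20] = 0, x[21] = 1.
Since (x[20], x[21]) = (x[0], x[1]) = (0, 1) (two consecutive terms determine the rest), the sequence is periodic with period 20.
So x[6325] = x[0 + ((6325-0) mod 20)] = x[5] = 5.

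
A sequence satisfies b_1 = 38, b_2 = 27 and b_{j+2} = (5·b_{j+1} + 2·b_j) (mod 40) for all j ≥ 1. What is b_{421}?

7

Listing terms: b_1 = 38,  b_2 = 27,  b_3 = 11,  b_4 = 29,  b_5 = 7,  b_6 = 13,  b_7 = 39,  b_8 = 21,  b_9 = 23,  b_{10} = 37,  b_{11} = 31,  b_{12} = 29,  b_{13} = 7.
Since (b_{12}, b_{13}) = (b_4, b_5) = (29, 7) (two consecutive terms determine the rest), the sequence is eventually periodic: after a pre-period of length 3 it cycles with period 8.
For j ≥ 4, b_j depends only on (j - 4) mod 8. (421 - 4) mod 8 = 1, so b_{421} = b_5 = 7.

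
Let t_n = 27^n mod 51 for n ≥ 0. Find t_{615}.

t_0 = 1; t_1 = 27; t_2 = 15; t_3 = 48; t_4 = 21; t_5 = 6; t_6 = 9; t_7 = 39; t_8 = 33; t_9 = 24; t_{10} = 36; t_{11} = 3; t_{12} = 30; t_{13} = 45; t_{14} = 42; t_{15} = 12; t_{16} = 18; t_{17} = 27.
Since t_{17} = t_1 = 27, the sequence is eventually periodic: after a pre-period of length 1 it cycles with period 16.
For n ≥ 1, t_n depends only on (n - 1) mod 16. (615 - 1) mod 16 = 6, so t_{615} = t_7 = 39.

39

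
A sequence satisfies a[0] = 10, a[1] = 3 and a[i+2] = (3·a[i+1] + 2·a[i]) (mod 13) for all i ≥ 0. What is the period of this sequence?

Computing terms: a[0] = 10; a[1] = 3; a[2] = 3; a[3] = 2; a[4] = 12; a[5] = 1; a[6] = 1; a[7] = 5; a[8] = 4; a[9] = 9; a[10] = 9; a[11] = 6; a[12] = 10; a[13] = 3.
Since (a[12], a[13]) = (a[0], a[1]) = (10, 3) (two consecutive terms determine the rest), the sequence is periodic with period 12.

12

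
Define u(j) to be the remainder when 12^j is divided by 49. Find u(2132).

25

We have u(1) = 12; u(2) = 46; u(3) = 13; u(4) = 9; u(5) = 10; u(6) = 22; u(7) = 19; u(8) = 32; u(9) = 41; u(10) = 2; u(11) = 24; u(12) = 43; u(13) = 26; u(14) = 18; u(15) = 20; u(16) = 44; u(17) = 38; u(18) = 15; u(19) = 33; u(20) = 4; u(21) = 48; u(22) = 37; u(23) = 3; u(24) = 36; u(25) = 40; u(26) = 39; u(27) = 27; u(28) = 30; u(29) = 17; u(30) = 8; u(31) = 47; u(32) = 25; u(33) = 6; u(34) = 23; u(35) = 31; u(36) = 29; u(37) = 5; u(38) = 11; u(39) = 34; u(40) = 16; u(41) = 45; u(42) = 1; u(43) = 12.
Since u(43) = u(1) = 12, the sequence is periodic with period 42.
So u(2132) = u(1 + ((2132-1) mod 42)) = u(32) = 25.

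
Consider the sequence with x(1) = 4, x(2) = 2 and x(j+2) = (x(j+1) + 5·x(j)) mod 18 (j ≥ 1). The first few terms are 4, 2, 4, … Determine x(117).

Computing terms: x(1) = 4, x(2) = 2, x(3) = 4, x(4) = 14, x(5) = 16, x(6) = 14, x(7) = 4, x(8) = 2.
Since (x(7), x(8)) = (x(1), x(2)) = (4, 2) (two consecutive terms determine the rest), the sequence is periodic with period 6.
(117 - 1) mod 6 = 2, so x(117) = x(3) = 4.

4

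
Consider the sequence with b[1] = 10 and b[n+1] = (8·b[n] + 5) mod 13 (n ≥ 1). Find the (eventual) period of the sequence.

4

Computing terms: b[1] = 10, b[2] = 7, b[3] = 9, b[4] = 12, b[5] = 10.
Since b[5] = b[1] = 10, the sequence is periodic with period 4.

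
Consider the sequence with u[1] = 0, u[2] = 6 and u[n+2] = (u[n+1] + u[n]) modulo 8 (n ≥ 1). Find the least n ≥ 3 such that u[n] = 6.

u[1] = 0; u[2] = 6; u[3] = 6; u[4] = 4; u[5] = 2; u[6] = 6; u[7] = 0; u[8] = 6.
Since (u[7], u[8]) = (u[1], u[2]) = (0, 6) (two consecutive terms determine the rest), the sequence is periodic with period 6.
The value 6 first appears (with n ≥ 3) at u[3].

3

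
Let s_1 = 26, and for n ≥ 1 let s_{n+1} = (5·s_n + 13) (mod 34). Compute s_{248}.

We have s_1 = 26,  s_2 = 7,  s_3 = 14,  s_4 = 15,  s_5 = 20,  s_6 = 11,  s_7 = 0,  s_8 = 13,  s_9 = 10,  s_{10} = 29,  s_{11} = 22,  s_{12} = 21,  s_{13} = 16,  s_{14} = 25,  s_{15} = 2,  s_{16} = 23,  s_{17} = 26.
The sequence repeats with period 16.
(248 - 1) mod 16 = 7, so s_{248} = s_8 = 13.

13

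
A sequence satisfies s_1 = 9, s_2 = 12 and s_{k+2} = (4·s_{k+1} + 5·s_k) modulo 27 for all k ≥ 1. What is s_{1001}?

15

We have s_1 = 9; s_2 = 12; s_3 = 12; s_4 = 0; s_5 = 6; s_6 = 24; s_7 = 18; s_8 = 3; s_9 = 21; s_{10} = 18; s_{11} = 15; s_{12} = 15; s_{13} = 0; s_{14} = 21; s_{15} = 3; s_{16} = 9; s_{17} = 24; s_{18} = 6; s_{19} = 9; s_{20} = 12.
The sequence repeats with period 18.
So s_{1001} = s_{1 + ((1001-1) mod 18)} = s_{11} = 15.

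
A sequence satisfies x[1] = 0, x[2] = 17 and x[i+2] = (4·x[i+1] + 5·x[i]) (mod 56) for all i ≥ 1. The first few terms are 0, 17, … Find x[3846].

9

We have x[1] = 0,  x[2] = 17,  x[3] = 12,  x[4] = 21,  x[5] = 32,  x[6] = 9,  x[7] = 28,  x[8] = 45,  x[9] = 40,  x[10] = 49,  x[11] = 4,  x[12] = 37,  x[13] = 0,  x[14] = 17.
Since (x[13], x[14]) = (x[1], x[2]) = (0, 17) (two consecutive terms determine the rest), the sequence is periodic with period 12.
(3846 - 1) mod 12 = 5, so x[3846] = x[6] = 9.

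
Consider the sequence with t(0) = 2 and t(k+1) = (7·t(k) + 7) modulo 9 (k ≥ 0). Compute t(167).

4

Listing terms: t(0) = 2,  t(1) = 3,  t(2) = 1,  t(3) = 5,  t(4) = 6,  t(5) = 4,  t(6) = 8,  t(7) = 0,  t(8) = 7,  t(9) = 2.
Since t(9) = t(0) = 2, the sequence is periodic with period 9.
(167 - 0) mod 9 = 5, so t(167) = t(5) = 4.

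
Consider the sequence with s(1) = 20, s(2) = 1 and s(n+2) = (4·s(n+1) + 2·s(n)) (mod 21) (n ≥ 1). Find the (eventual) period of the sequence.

48

Listing terms: s(1) = 20; s(2) = 1; s(3) = 2; s(4) = 10; s(5) = 2; s(6) = 7; s(7) = 11; s(8) = 16; s(9) = 2; s(10) = 19; s(11) = 17; s(12) = 1; s(13) = 17; s(14) = 7; s(15) = 20; s(16) = 10; s(17) = 17; s(18) = 4; s(19) = 8; s(20) = 19; s(21) = 8; s(22) = 7; s(23) = 2; s(24) = 1; s(25) = 8; s(26) = 13; s(27) = 5; s(28) = 4; s(29) = 5; s(30) = 7; s(31) = 17; s(32) = 19; s(33) = 5; s(34) = 16; s(35) = 11; s(36) = 13; s(37) = 11; s(38) = 7; s(39) = 8; s(40) = 4; s(41) = 11; s(42) = 10; s(43) = 20; s(44) = 16; s(45) = 20; s(46) = 7; s(47) = 5; s(48) = 13; s(49) = 20; s(50) = 1.
The sequence repeats with period 48.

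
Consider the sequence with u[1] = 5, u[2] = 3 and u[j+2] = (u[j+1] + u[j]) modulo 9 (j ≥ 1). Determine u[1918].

0

We have u[1] = 5, u[2] = 3, u[3] = 8, u[4] = 2, u[5] = 1, u[6] = 3, u[7] = 4, u[8] = 7, u[9] = 2, u[10] = 0, u[11] = 2, u[12] = 2, u[13] = 4, u[14] = 6, u[15] = 1, u[16] = 7, u[17] = 8, u[18] = 6, u[19] = 5, u[20] = 2, u[21] = 7, u[22] = 0, u[23] = 7, u[24] = 7, u[25] = 5, u[26] = 3.
The sequence repeats with period 24.
So u[1918] = u[1 + ((1918-1) mod 24)] = u[22] = 0.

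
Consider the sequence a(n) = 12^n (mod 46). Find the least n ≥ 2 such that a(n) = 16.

7

a(1) = 12, a(2) = 6, a(3) = 26, a(4) = 36, a(5) = 18, a(6) = 32, a(7) = 16, a(8) = 8, a(9) = 4, a(10) = 2, a(11) = 24, a(12) = 12.
Since a(12) = a(1) = 12, the sequence is periodic with period 11.
The value 16 first appears (with n ≥ 2) at a(7).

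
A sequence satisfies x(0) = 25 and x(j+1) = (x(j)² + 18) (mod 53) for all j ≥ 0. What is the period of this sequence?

Computing terms: x(0) = 25,  x(1) = 7,  x(2) = 14,  x(3) = 2,  x(4) = 22,  x(5) = 25.
The sequence repeats with period 5.

5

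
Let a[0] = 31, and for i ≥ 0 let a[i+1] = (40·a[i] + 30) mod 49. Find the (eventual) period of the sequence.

6

a[0] = 31, a[1] = 45, a[2] = 17, a[3] = 24, a[4] = 10, a[5] = 38, a[6] = 31.
Since a[6] = a[0] = 31, the sequence is periodic with period 6.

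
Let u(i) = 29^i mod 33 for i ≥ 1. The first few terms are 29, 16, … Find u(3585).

32

Listing terms: u(1) = 29; u(2) = 16; u(3) = 2; u(4) = 25; u(5) = 32; u(6) = 4; u(7) = 17; u(8) = 31; u(9) = 8; u(10) = 1; u(11) = 29.
The sequence repeats with period 10.
So u(3585) = u(1 + ((3585-1) mod 10)) = u(5) = 32.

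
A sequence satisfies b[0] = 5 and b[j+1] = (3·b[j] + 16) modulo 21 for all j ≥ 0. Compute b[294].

We have b[0] = 5; b[1] = 10; b[2] = 4; b[3] = 7; b[4] = 16; b[5] = 1; b[6] = 19; b[7] = 10.
Since b[7] = b[1] = 10, the sequence is eventually periodic: after a pre-period of length 1 it cycles with period 6.
For j ≥ 1, b[j] depends only on (j - 1) mod 6. (294 - 1) mod 6 = 5, so b[294] = b[6] = 19.

19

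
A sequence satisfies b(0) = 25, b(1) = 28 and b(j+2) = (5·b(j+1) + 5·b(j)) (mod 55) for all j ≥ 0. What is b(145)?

30

Computing terms: b(0) = 25; b(1) = 28; b(2) = 45; b(3) = 35; b(4) = 15; b(5) = 30; b(6) = 5; b(7) = 10; b(8) = 20; b(9) = 40; b(10) = 25; b(11) = 50; b(12) = 45; b(13) = 35.
Since (b(12), b(13)) = (b(2), b(3)) = (45, 35) (two consecutive terms determine the rest), the sequence is eventually periodic: after a pre-period of length 2 it cycles with period 10.
For j ≥ 2, b(j) depends only on (j - 2) mod 10. (145 - 2) mod 10 = 3, so b(145) = b(5) = 30.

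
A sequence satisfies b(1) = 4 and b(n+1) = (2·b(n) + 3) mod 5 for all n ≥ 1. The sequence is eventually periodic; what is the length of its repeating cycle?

4

b(1) = 4,  b(2) = 1,  b(3) = 0,  b(4) = 3,  b(5) = 4.
Since b(5) = b(1) = 4, the sequence is periodic with period 4.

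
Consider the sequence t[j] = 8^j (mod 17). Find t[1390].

Computing terms: t[0] = 1, t[1] = 8, t[2] = 13, t[3] = 2, t[4] = 16, t[5] = 9, t[6] = 4, t[7] = 15, t[8] = 1.
Since t[8] = t[0] = 1, the sequence is periodic with period 8.
So t[1390] = t[0 + ((1390-0) mod 8)] = t[6] = 4.

4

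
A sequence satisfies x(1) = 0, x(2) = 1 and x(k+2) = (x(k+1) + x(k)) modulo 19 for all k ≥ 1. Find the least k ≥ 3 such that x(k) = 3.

We have x(1) = 0; x(2) = 1; x(3) = 1; x(4) = 2; x(5) = 3; x(6) = 5; x(7) = 8; x(8) = 13; x(9) = 2; x(10) = 15; x(11) = 17; x(12) = 13; x(13) = 11; x(14) = 5; x(15) = 16; x(16) = 2; x(17) = 18; x(18) = 1; x(19) = 0; x(20) = 1.
Since (x(19), x(20)) = (x(1), x(2)) = (0, 1) (two consecutive terms determine the rest), the sequence is periodic with period 18.
The value 3 first appears (with k ≥ 3) at x(5).

5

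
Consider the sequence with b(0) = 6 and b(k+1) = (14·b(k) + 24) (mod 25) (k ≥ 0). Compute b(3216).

b(0) = 6,  b(1) = 8,  b(2) = 11,  b(3) = 3,  b(4) = 16,  b(5) = 23,  b(6) = 21,  b(7) = 18,  b(8) = 1,  b(9) = 13,  b(10) = 6.
Since b(10) = b(0) = 6, the sequence is periodic with period 10.
So b(3216) = b(0 + ((3216-0) mod 10)) = b(6) = 21.

21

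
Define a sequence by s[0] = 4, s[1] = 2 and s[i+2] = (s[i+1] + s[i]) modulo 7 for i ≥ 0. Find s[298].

Computing terms: s[0] = 4; s[1] = 2; s[2] = 6; s[3] = 1; s[4] = 0; s[5] = 1; s[6] = 1; s[7] = 2; s[8] = 3; s[9] = 5; s[10] = 1; s[11] = 6; s[12] = 0; s[13] = 6; s[14] = 6; s[15] = 5; s[16] = 4; s[17] = 2.
The sequence repeats with period 16.
(298 - 0) mod 16 = 10, so s[298] = s[10] = 1.

1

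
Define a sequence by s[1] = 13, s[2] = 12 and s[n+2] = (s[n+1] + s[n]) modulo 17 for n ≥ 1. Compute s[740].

We have s[1] = 13,  s[2] = 12,  s[3] = 8,  s[4] = 3,  s[5] = 11,  s[6] = 14,  s[7] = 8,  s[8] = 5,  s[9] = 13,  s[10] = 1,  s[11] = 14,  s[12] = 15,  s[13] = 12,  s[14] = 10,  s[15] = 5,  s[16] = 15,  s[17] = 3,  s[18] = 1,  s[19] = 4,  s[20] = 5,  s[21] = 9,  s[22] = 14,  s[23] = 6,  s[24] = 3,  s[25] = 9,  s[26] = 12,  s[27] = 4,  s[28] = 16,  s[29] = 3,  s[30] = 2,  s[31] = 5,  s[32] = 7,  s[33] = 12,  s[34] = 2,  s[35] = 14,  s[36] = 16,  s[37] = 13,  s[38] = 12.
The sequence repeats with period 36.
(740 - 1) mod 36 = 19, so s[740] = s[20] = 5.

5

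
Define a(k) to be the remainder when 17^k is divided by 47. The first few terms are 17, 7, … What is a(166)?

a(1) = 17,  a(2) = 7,  a(3) = 25,  a(4) = 2,  a(5) = 34,  a(6) = 14,  a(7) = 3,  a(8) = 4,  a(9) = 21,  a(10) = 28,  a(11) = 6,  a(12) = 8,  a(13) = 42,  a(14) = 9,  a(15) = 12,  a(16) = 16,  a(17) = 37,  a(18) = 18,  a(19) = 24,  a(20) = 32,  a(21) = 27,  a(22) = 36,  a(23) = 1,  a(24) = 17.
The sequence repeats with period 23.
(166 - 1) mod 23 = 4, so a(166) = a(5) = 34.

34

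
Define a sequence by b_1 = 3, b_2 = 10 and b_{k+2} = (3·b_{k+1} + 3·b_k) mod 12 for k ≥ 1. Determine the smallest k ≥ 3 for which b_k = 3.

Listing terms: b_1 = 3, b_2 = 10, b_3 = 3, b_4 = 3, b_5 = 6, b_6 = 3, b_7 = 3.
Since (b_6, b_7) = (b_3, b_4) = (3, 3) (two consecutive terms determine the rest), the sequence is eventually periodic: after a pre-period of length 2 it cycles with period 3.
The value 3 first appears (with k ≥ 3) at b_3.

3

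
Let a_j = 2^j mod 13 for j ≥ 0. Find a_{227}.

7

Computing terms: a_0 = 1, a_1 = 2, a_2 = 4, a_3 = 8, a_4 = 3, a_5 = 6, a_6 = 12, a_7 = 11, a_8 = 9, a_9 = 5, a_{10} = 10, a_{11} = 7, a_{12} = 1.
Since a_{12} = a_0 = 1, the sequence is periodic with period 12.
So a_{227} = a_{0 + ((227-0) mod 12)} = a_{11} = 7.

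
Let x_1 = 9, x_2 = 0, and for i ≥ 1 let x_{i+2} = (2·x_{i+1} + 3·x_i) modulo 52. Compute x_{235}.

35

Computing terms: x_1 = 9,  x_2 = 0,  x_3 = 27,  x_4 = 2,  x_5 = 33,  x_6 = 20,  x_7 = 35,  x_8 = 26,  x_9 = 1,  x_{10} = 28,  x_{11} = 7,  x_{12} = 46,  x_{13} = 9,  x_{14} = 0.
Since (x_{13}, x_{14}) = (x_1, x_2) = (9, 0) (two consecutive terms determine the rest), the sequence is periodic with period 12.
So x_{235} = x_{1 + ((235-1) mod 12)} = x_7 = 35.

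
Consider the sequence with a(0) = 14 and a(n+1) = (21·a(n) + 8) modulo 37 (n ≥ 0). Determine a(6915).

10

Listing terms: a(0) = 14; a(1) = 6; a(2) = 23; a(3) = 10; a(4) = 33; a(5) = 35; a(6) = 3; a(7) = 34; a(8) = 19; a(9) = 0; a(10) = 8; a(11) = 28; a(12) = 4; a(13) = 18; a(14) = 16; a(15) = 11; a(16) = 17; a(17) = 32; a(18) = 14.
The sequence repeats with period 18.
So a(6915) = a(0 + ((6915-0) mod 18)) = a(3) = 10.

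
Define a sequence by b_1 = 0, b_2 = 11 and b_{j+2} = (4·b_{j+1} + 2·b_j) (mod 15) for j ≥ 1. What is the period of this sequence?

12

b_1 = 0,  b_2 = 11,  b_3 = 14,  b_4 = 3,  b_5 = 10,  b_6 = 1,  b_7 = 9,  b_8 = 8,  b_9 = 5,  b_{10} = 6,  b_{11} = 4,  b_{12} = 13,  b_{13} = 0,  b_{14} = 11.
The sequence repeats with period 12.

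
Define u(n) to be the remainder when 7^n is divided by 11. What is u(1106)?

Listing terms: u(0) = 1; u(1) = 7; u(2) = 5; u(3) = 2; u(4) = 3; u(5) = 10; u(6) = 4; u(7) = 6; u(8) = 9; u(9) = 8; u(10) = 1.
Since u(10) = u(0) = 1, the sequence is periodic with period 10.
(1106 - 0) mod 10 = 6, so u(1106) = u(6) = 4.

4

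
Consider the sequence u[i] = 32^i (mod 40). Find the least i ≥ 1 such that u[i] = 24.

Listing terms: u[0] = 1, u[1] = 32, u[2] = 24, u[3] = 8, u[4] = 16, u[5] = 32.
Since u[5] = u[1] = 32, the sequence is eventually periodic: after a pre-period of length 1 it cycles with period 4.
The value 24 first appears (with i ≥ 1) at u[2].

2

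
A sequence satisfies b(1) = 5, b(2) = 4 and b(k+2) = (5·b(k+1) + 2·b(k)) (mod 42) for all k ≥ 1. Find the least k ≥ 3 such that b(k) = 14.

We have b(1) = 5,  b(2) = 4,  b(3) = 30,  b(4) = 32,  b(5) = 10,  b(6) = 30,  b(7) = 2,  b(8) = 28,  b(9) = 18,  b(10) = 20,  b(11) = 10,  b(12) = 6,  b(13) = 8,  b(14) = 10,  b(15) = 24,  b(16) = 14,  b(17) = 34,  b(18) = 30,  b(19) = 8,  b(20) = 16,  b(21) = 12,  b(22) = 8,  b(23) = 22,  b(24) = 0,  b(25) = 2,  b(26) = 10,  b(27) = 12,  b(28) = 38,  b(29) = 4,  b(30) = 12,  b(31) = 26,  b(32) = 28,  b(33) = 24,  b(34) = 8,  b(35) = 4,  b(36) = 36,  b(37) = 20,  b(38) = 4,  b(39) = 18,  b(40) = 14,  b(41) = 22,  b(42) = 12,  b(43) = 20,  b(44) = 40,  b(45) = 30,  b(46) = 20,  b(47) = 34,  b(48) = 0,  b(49) = 26,  b(50) = 4,  b(51) = 30.
Since (b(50), b(51)) = (b(2), b(3)) = (4, 30) (two consecutive terms determine the rest), the sequence is eventually periodic: after a pre-period of length 1 it cycles with period 48.
The value 14 first appears (with k ≥ 3) at b(16).

16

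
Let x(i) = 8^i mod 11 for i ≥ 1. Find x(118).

Listing terms: x(1) = 8, x(2) = 9, x(3) = 6, x(4) = 4, x(5) = 10, x(6) = 3, x(7) = 2, x(8) = 5, x(9) = 7, x(10) = 1, x(11) = 8.
Since x(11) = x(1) = 8, the sequence is periodic with period 10.
So x(118) = x(1 + ((118-1) mod 10)) = x(8) = 5.

5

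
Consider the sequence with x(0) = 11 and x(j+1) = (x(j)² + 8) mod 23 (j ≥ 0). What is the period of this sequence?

5

x(0) = 11,  x(1) = 14,  x(2) = 20,  x(3) = 17,  x(4) = 21,  x(5) = 12,  x(6) = 14.
Since x(6) = x(1) = 14, the sequence is eventually periodic: after a pre-period of length 1 it cycles with period 5.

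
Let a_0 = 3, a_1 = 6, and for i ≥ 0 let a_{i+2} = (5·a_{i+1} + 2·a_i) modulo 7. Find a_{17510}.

Listing terms: a_0 = 3,  a_1 = 6,  a_2 = 1,  a_3 = 3,  a_4 = 3,  a_5 = 0,  a_6 = 6,  a_7 = 2,  a_8 = 1,  a_9 = 2,  a_{10} = 5,  a_{11} = 1,  a_{12} = 1,  a_{13} = 0,  a_{14} = 2,  a_{15} = 3,  a_{16} = 5,  a_{17} = 3,  a_{18} = 4,  a_{19} = 5,  a_{20} = 5,  a_{21} = 0,  a_{22} = 3,  a_{23} = 1,  a_{24} = 4,  a_{25} = 1,  a_{26} = 6,  a_{27} = 4,  a_{28} = 4,  a_{29} = 0,  a_{30} = 1,  a_{31} = 5,  a_{32} = 6,  a_{33} = 5,  a_{34} = 2,  a_{35} = 6,  a_{36} = 6,  a_{37} = 0,  a_{38} = 5,  a_{39} = 4,  a_{40} = 2,  a_{41} = 4,  a_{42} = 3,  a_{43} = 2,  a_{44} = 2,  a_{45} = 0,  a_{46} = 4,  a_{47} = 6,  a_{48} = 3,  a_{49} = 6.
The sequence repeats with period 48.
So a_{17510} = a_{0 + ((17510-0) mod 48)} = a_{38} = 5.

5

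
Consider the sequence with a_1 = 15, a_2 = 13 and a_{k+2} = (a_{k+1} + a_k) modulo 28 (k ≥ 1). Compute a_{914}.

We have a_1 = 15, a_2 = 13, a_3 = 0, a_4 = 13, a_5 = 13, a_6 = 26, a_7 = 11, a_8 = 9, a_9 = 20, a_{10} = 1, a_{11} = 21, a_{12} = 22, a_{13} = 15, a_{14} = 9, a_{15} = 24, a_{16} = 5, a_{17} = 1, a_{18} = 6, a_{19} = 7, a_{20} = 13, a_{21} = 20, a_{22} = 5, a_{23} = 25, a_{24} = 2, a_{25} = 27, a_{26} = 1, a_{27} = 0, a_{28} = 1, a_{29} = 1, a_{30} = 2, a_{31} = 3, a_{32} = 5, a_{33} = 8, a_{34} = 13, a_{35} = 21, a_{36} = 6, a_{37} = 27, a_{38} = 5, a_{39} = 4, a_{40} = 9, a_{41} = 13, a_{42} = 22, a_{43} = 7, a_{44} = 1, a_{45} = 8, a_{46} = 9, a_{47} = 17, a_{48} = 26, a_{49} = 15, a_{50} = 13.
Since (a_{49}, a_{50}) = (a_1, a_2) = (15, 13) (two consecutive terms determine the rest), the sequence is periodic with period 48.
So a_{914} = a_{1 + ((914-1) mod 48)} = a_2 = 13.

13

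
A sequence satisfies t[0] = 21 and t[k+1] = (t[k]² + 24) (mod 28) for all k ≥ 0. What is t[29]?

t[0] = 21; t[1] = 17; t[2] = 5; t[3] = 21.
Since t[3] = t[0] = 21, the sequence is periodic with period 3.
So t[29] = t[0 + ((29-0) mod 3)] = t[2] = 5.

5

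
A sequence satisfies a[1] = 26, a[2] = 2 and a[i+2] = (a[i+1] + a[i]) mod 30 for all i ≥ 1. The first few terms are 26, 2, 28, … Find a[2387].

a[1] = 26,  a[2] = 2,  a[3] = 28,  a[4] = 0,  a[5] = 28,  a[6] = 28,  a[7] = 26,  a[8] = 24,  a[9] = 20,  a[10] = 14,  a[11] = 4,  a[12] = 18,  a[13] = 22,  a[14] = 10,  a[15] = 2,  a[16] = 12,  a[17] = 14,  a[18] = 26,  a[19] = 10,  a[20] = 6,  a[21] = 16,  a[22] = 22,  a[23] = 8,  a[24] = 0,  a[25] = 8,  a[26] = 8,  a[27] = 16,  a[28] = 24,  a[29] = 10,  a[30] = 4,  a[31] = 14,  a[32] = 18,  a[33] = 2,  a[34] = 20,  a[35] = 22,  a[36] = 12,  a[37] = 4,  a[38] = 16,  a[39] = 20,  a[40] = 6,  a[41] = 26,  a[42] = 2.
The sequence repeats with period 40.
(2387 - 1) mod 40 = 26, so a[2387] = a[27] = 16.

16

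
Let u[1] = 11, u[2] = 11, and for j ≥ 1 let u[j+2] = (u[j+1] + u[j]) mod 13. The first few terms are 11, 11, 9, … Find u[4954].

Listing terms: u[1] = 11; u[2] = 11; u[3] = 9; u[4] = 7; u[5] = 3; u[6] = 10; u[7] = 0; u[8] = 10; u[9] = 10; u[10] = 7; u[11] = 4; u[12] = 11; u[13] = 2; u[14] = 0; u[15] = 2; u[16] = 2; u[17] = 4; u[18] = 6; u[19] = 10; u[20] = 3; u[21] = 0; u[22] = 3; u[23] = 3; u[24] = 6; u[25] = 9; u[26] = 2; u[27] = 11; u[28] = 0; u[29] = 11; u[30] = 11.
Since (u[29], u[30]) = (u[1], u[2]) = (11, 11) (two consecutive terms determine the rest), the sequence is periodic with period 28.
So u[4954] = u[1 + ((4954-1) mod 28)] = u[26] = 2.

2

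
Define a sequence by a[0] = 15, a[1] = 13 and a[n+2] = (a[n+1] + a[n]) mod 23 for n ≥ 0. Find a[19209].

Listing terms: a[0] = 15; a[1] = 13; a[2] = 5; a[3] = 18; a[4] = 0; a[5] = 18; a[6] = 18; a[7] = 13; a[8] = 8; a[9] = 21; a[10] = 6; a[11] = 4; a[12] = 10; a[13] = 14; a[14] = 1; a[15] = 15; a[16] = 16; a[17] = 8; a[18] = 1; a[19] = 9; a[20] = 10; a[21] = 19; a[22] = 6; a[23] = 2; a[24] = 8; a[25] = 10; a[26] = 18; a[27] = 5; a[28] = 0; a[29] = 5; a[30] = 5; a[31] = 10; a[32] = 15; a[33] = 2; a[34] = 17; a[35] = 19; a[36] = 13; a[37] = 9; a[38] = 22; a[39] = 8; a[40] = 7; a[41] = 15; a[42] = 22; a[43] = 14; a[44] = 13; a[45] = 4; a[46] = 17; a[47] = 21; a[48] = 15; a[49] = 13.
The sequence repeats with period 48.
So a[19209] = a[0 + ((19209-0) mod 48)] = a[9] = 21.

21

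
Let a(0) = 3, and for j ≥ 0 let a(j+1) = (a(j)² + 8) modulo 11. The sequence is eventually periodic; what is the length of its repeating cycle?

3

Computing terms: a(0) = 3,  a(1) = 6,  a(2) = 0,  a(3) = 8,  a(4) = 6.
Since a(4) = a(1) = 6, the sequence is eventually periodic: after a pre-period of length 1 it cycles with period 3.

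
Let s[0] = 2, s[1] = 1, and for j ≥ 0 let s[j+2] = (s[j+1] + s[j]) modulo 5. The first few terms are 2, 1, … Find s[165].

Computing terms: s[0] = 2; s[1] = 1; s[2] = 3; s[3] = 4; s[4] = 2; s[5] = 1.
Since (s[4], s[5]) = (s[0], s[1]) = (2, 1) (two consecutive terms determine the rest), the sequence is periodic with period 4.
(165 - 0) mod 4 = 1, so s[165] = s[1] = 1.

1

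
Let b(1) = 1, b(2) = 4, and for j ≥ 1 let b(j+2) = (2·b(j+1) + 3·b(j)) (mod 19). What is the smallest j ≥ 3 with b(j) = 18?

7

Computing terms: b(1) = 1; b(2) = 4; b(3) = 11; b(4) = 15; b(5) = 6; b(6) = 0; b(7) = 18; b(8) = 17; b(9) = 12; b(10) = 18; b(11) = 15; b(12) = 8; b(13) = 4; b(14) = 13; b(15) = 0; b(16) = 1; b(17) = 2; b(18) = 7; b(19) = 1; b(20) = 4.
The sequence repeats with period 18.
The value 18 first appears (with j ≥ 3) at b(7).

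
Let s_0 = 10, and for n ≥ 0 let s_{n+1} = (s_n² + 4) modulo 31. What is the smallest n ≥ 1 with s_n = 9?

We have s_0 = 10, s_1 = 11, s_2 = 1, s_3 = 5, s_4 = 29, s_5 = 8, s_6 = 6, s_7 = 9, s_8 = 23, s_9 = 6.
Since s_9 = s_6 = 6, the sequence is eventually periodic: after a pre-period of length 6 it cycles with period 3.
The value 9 first appears (with n ≥ 1) at s_7.

7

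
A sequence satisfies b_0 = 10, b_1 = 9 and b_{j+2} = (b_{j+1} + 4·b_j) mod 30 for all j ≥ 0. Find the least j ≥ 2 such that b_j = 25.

Computing terms: b_0 = 10,  b_1 = 9,  b_2 = 19,  b_3 = 25,  b_4 = 11,  b_5 = 21,  b_6 = 5,  b_7 = 29,  b_8 = 19,  b_9 = 15,  b_{10} = 1,  b_{11} = 1,  b_{12} = 5,  b_{13} = 9,  b_{14} = 29,  b_{15} = 5,  b_{16} = 1,  b_{17} = 21,  b_{18} = 25,  b_{19} = 19,  b_{20} = 29,  b_{21} = 15,  b_{22} = 11,  b_{23} = 11,  b_{24} = 25,  b_{25} = 9,  b_{26} = 19.
Since (b_{25}, b_{26}) = (b_1, b_2) = (9, 19) (two consecutive terms determine the rest), the sequence is eventually periodic: after a pre-period of length 1 it cycles with period 24.
The value 25 first appears (with j ≥ 2) at b_3.

3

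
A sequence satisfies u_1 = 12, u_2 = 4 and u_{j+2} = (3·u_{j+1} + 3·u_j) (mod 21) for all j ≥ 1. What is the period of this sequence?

Computing terms: u_1 = 12, u_2 = 4, u_3 = 6, u_4 = 9, u_5 = 3, u_6 = 15, u_7 = 12, u_8 = 18, u_9 = 6, u_{10} = 9.
Since (u_9, u_{10}) = (u_3, u_4) = (6, 9) (two consecutive terms determine the rest), the sequence is eventually periodic: after a pre-period of length 2 it cycles with period 6.

6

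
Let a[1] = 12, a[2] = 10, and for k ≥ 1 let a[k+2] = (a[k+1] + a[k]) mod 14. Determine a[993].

Computing terms: a[1] = 12,  a[2] = 10,  a[3] = 8,  a[4] = 4,  a[5] = 12,  a[6] = 2,  a[7] = 0,  a[8] = 2,  a[9] = 2,  a[10] = 4,  a[11] = 6,  a[12] = 10,  a[13] = 2,  a[14] = 12,  a[15] = 0,  a[16] = 12,  a[17] = 12,  a[18] = 10.
Since (a[17], a[18]) = (a[1], a[2]) = (12, 10) (two consecutive terms determine the rest), the sequence is periodic with period 16.
So a[993] = a[1 + ((993-1) mod 16)] = a[1] = 12.

12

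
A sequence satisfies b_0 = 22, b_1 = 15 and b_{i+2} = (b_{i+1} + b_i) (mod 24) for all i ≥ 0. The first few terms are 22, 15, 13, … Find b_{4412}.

17

Listing terms: b_0 = 22,  b_1 = 15,  b_2 = 13,  b_3 = 4,  b_4 = 17,  b_5 = 21,  b_6 = 14,  b_7 = 11,  b_8 = 1,  b_9 = 12,  b_{10} = 13,  b_{11} = 1,  b_{12} = 14,  b_{13} = 15,  b_{14} = 5,  b_{15} = 20,  b_{16} = 1,  b_{17} = 21,  b_{18} = 22,  b_{19} = 19,  b_{20} = 17,  b_{21} = 12,  b_{22} = 5,  b_{23} = 17,  b_{24} = 22,  b_{25} = 15.
The sequence repeats with period 24.
(4412 - 0) mod 24 = 20, so b_{4412} = b_{20} = 17.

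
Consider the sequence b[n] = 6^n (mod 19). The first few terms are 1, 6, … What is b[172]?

Computing terms: b[0] = 1, b[1] = 6, b[2] = 17, b[3] = 7, b[4] = 4, b[5] = 5, b[6] = 11, b[7] = 9, b[8] = 16, b[9] = 1.
Since b[9] = b[0] = 1, the sequence is periodic with period 9.
So b[172] = b[0 + ((172-0) mod 9)] = b[1] = 6.

6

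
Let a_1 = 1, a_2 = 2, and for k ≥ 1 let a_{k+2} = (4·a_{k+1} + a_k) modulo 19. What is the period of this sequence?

Listing terms: a_1 = 1,  a_2 = 2,  a_3 = 9,  a_4 = 0,  a_5 = 9,  a_6 = 17,  a_7 = 1,  a_8 = 2.
The sequence repeats with period 6.

6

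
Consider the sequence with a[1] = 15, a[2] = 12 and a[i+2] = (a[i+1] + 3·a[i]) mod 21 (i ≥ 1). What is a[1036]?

Computing terms: a[1] = 15; a[2] = 12; a[3] = 15; a[4] = 9; a[5] = 12; a[6] = 18; a[7] = 12; a[8] = 3; a[9] = 18; a[10] = 6; a[11] = 18; a[12] = 15; a[13] = 6; a[14] = 9; a[15] = 6; a[16] = 12; a[17] = 9; a[18] = 3; a[19] = 9; a[20] = 18; a[21] = 3; a[22] = 15; a[23] = 3; a[24] = 6; a[25] = 15; a[26] = 12.
Since (a[25], a[26]) = (a[1], a[2]) = (15, 12) (two consecutive terms determine the rest), the sequence is periodic with period 24.
(1036 - 1) mod 24 = 3, so a[1036] = a[4] = 9.

9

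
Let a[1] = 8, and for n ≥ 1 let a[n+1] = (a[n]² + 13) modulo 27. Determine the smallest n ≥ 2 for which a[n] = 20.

9

a[1] = 8, a[2] = 23, a[3] = 2, a[4] = 17, a[5] = 5, a[6] = 11, a[7] = 26, a[8] = 14, a[9] = 20, a[10] = 8.
The sequence repeats with period 9.
The value 20 first appears (with n ≥ 2) at a[9].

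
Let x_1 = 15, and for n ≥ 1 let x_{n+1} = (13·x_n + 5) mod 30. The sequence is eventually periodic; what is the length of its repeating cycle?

We have x_1 = 15,  x_2 = 20,  x_3 = 25,  x_4 = 0,  x_5 = 5,  x_6 = 10,  x_7 = 15.
Since x_7 = x_1 = 15, the sequence is periodic with period 6.

6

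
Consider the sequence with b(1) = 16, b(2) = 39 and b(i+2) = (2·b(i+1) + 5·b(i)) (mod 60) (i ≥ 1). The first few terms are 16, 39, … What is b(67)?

58

b(1) = 16, b(2) = 39, b(3) = 38, b(4) = 31, b(5) = 12, b(6) = 59, b(7) = 58, b(8) = 51, b(9) = 32, b(10) = 19, b(11) = 18, b(12) = 11, b(13) = 52, b(14) = 39, b(15) = 38.
Since (b(14), b(15)) = (b(2), b(3)) = (39, 38) (two consecutive terms determine the rest), the sequence is eventually periodic: after a pre-period of length 1 it cycles with period 12.
For i ≥ 2, b(i) depends only on (i - 2) mod 12. (67 - 2) mod 12 = 5, so b(67) = b(7) = 58.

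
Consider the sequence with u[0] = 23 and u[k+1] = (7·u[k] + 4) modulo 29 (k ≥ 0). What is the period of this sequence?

7

Listing terms: u[0] = 23, u[1] = 20, u[2] = 28, u[3] = 26, u[4] = 12, u[5] = 1, u[6] = 11, u[7] = 23.
The sequence repeats with period 7.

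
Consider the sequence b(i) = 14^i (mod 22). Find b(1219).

4

We have b(0) = 1; b(1) = 14; b(2) = 20; b(3) = 16; b(4) = 4; b(5) = 12; b(6) = 14.
Since b(6) = b(1) = 14, the sequence is eventually periodic: after a pre-period of length 1 it cycles with period 5.
For i ≥ 1, b(i) depends only on (i - 1) mod 5. (1219 - 1) mod 5 = 3, so b(1219) = b(4) = 4.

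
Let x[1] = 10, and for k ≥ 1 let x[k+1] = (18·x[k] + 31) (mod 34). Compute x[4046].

13

x[1] = 10, x[2] = 7, x[3] = 21, x[4] = 1, x[5] = 15, x[6] = 29, x[7] = 9, x[8] = 23, x[9] = 3, x[10] = 17, x[11] = 31, x[12] = 11, x[13] = 25, x[14] = 5, x[15] = 19, x[16] = 33, x[17] = 13, x[18] = 27, x[19] = 7.
Since x[19] = x[2] = 7, the sequence is eventually periodic: after a pre-period of length 1 it cycles with period 17.
For k ≥ 2, x[k] depends only on (k - 2) mod 17. (4046 - 2) mod 17 = 15, so x[4046] = x[17] = 13.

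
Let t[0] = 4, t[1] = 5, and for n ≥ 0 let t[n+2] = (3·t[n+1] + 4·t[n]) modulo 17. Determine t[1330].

14

Computing terms: t[0] = 4,  t[1] = 5,  t[2] = 14,  t[3] = 11,  t[4] = 4,  t[5] = 5.
Since (t[4], t[5]) = (t[0], t[1]) = (4, 5) (two consecutive terms determine the rest), the sequence is periodic with period 4.
(1330 - 0) mod 4 = 2, so t[1330] = t[2] = 14.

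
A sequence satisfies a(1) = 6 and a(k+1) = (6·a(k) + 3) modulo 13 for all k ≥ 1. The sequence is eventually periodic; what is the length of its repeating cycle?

12

Listing terms: a(1) = 6; a(2) = 0; a(3) = 3; a(4) = 8; a(5) = 12; a(6) = 10; a(7) = 11; a(8) = 4; a(9) = 1; a(10) = 9; a(11) = 5; a(12) = 7; a(13) = 6.
Since a(13) = a(1) = 6, the sequence is periodic with period 12.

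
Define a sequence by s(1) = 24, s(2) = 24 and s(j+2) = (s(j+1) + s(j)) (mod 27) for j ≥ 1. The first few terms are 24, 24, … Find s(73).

Computing terms: s(1) = 24,  s(2) = 24,  s(3) = 21,  s(4) = 18,  s(5) = 12,  s(6) = 3,  s(7) = 15,  s(8) = 18,  s(9) = 6,  s(10) = 24,  s(11) = 3,  s(12) = 0,  s(13) = 3,  s(14) = 3,  s(15) = 6,  s(16) = 9,  s(17) = 15,  s(18) = 24,  s(19) = 12,  s(20) = 9,  s(21) = 21,  s(22) = 3,  s(23) = 24,  s(24) = 0,  s(25) = 24,  s(26) = 24.
Since (s(25), s(26)) = (s(1), s(2)) = (24, 24) (two consecutive terms determine the rest), the sequence is periodic with period 24.
So s(73) = s(1 + ((73-1) mod 24)) = s(1) = 24.

24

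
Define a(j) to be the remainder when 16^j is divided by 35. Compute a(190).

16

We have a(0) = 1,  a(1) = 16,  a(2) = 11,  a(3) = 1.
Since a(3) = a(0) = 1, the sequence is periodic with period 3.
(190 - 0) mod 3 = 1, so a(190) = a(1) = 16.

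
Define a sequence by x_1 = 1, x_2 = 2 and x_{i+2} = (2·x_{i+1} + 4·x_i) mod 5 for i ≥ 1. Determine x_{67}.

2

Computing terms: x_1 = 1, x_2 = 2, x_3 = 3, x_4 = 4, x_5 = 0, x_6 = 1, x_7 = 2.
Since (x_6, x_7) = (x_1, x_2) = (1, 2) (two consecutive terms determine the rest), the sequence is periodic with period 5.
(67 - 1) mod 5 = 1, so x_{67} = x_2 = 2.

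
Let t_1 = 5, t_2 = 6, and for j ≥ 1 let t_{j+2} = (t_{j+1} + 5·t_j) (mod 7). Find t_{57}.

Listing terms: t_1 = 5; t_2 = 6; t_3 = 3; t_4 = 5; t_5 = 6.
The sequence repeats with period 3.
(57 - 1) mod 3 = 2, so t_{57} = t_3 = 3.

3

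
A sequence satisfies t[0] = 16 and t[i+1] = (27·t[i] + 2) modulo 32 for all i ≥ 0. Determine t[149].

2

Computing terms: t[0] = 16, t[1] = 18, t[2] = 8, t[3] = 26, t[4] = 0, t[5] = 2, t[6] = 24, t[7] = 10, t[8] = 16.
The sequence repeats with period 8.
(149 - 0) mod 8 = 5, so t[149] = t[5] = 2.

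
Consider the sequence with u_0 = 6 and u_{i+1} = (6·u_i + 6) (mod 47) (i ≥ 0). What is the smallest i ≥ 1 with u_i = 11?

Listing terms: u_0 = 6; u_1 = 42; u_2 = 23; u_3 = 3; u_4 = 24; u_5 = 9; u_6 = 13; u_7 = 37; u_8 = 40; u_9 = 11; u_{10} = 25; u_{11} = 15; u_{12} = 2; u_{13} = 18; u_{14} = 20; u_{15} = 32; u_{16} = 10; u_{17} = 19; u_{18} = 26; u_{19} = 21; u_{20} = 38; u_{21} = 46; u_{22} = 0; u_{23} = 6.
Since u_{23} = u_0 = 6, the sequence is periodic with period 23.
The value 11 first appears (with i ≥ 1) at u_9.

9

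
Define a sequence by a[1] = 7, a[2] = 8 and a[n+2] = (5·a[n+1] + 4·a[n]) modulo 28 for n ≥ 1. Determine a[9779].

We have a[1] = 7, a[2] = 8, a[3] = 12, a[4] = 8, a[5] = 4, a[6] = 24, a[7] = 24, a[8] = 20, a[9] = 0, a[10] = 24, a[11] = 8, a[12] = 24, a[13] = 12, a[14] = 16, a[15] = 16, a[16] = 4, a[17] = 0, a[18] = 16, a[19] = 24, a[20] = 16, a[21] = 8, a[22] = 20, a[23] = 20, a[24] = 12, a[25] = 0, a[26] = 20, a[27] = 16, a[28] = 20, a[29] = 24, a[30] = 4, a[31] = 4, a[32] = 8, a[33] = 0, a[34] = 4, a[35] = 20, a[36] = 4, a[37] = 16, a[38] = 12, a[39] = 12, a[40] = 24, a[41] = 0, a[42] = 12, a[43] = 4, a[44] = 12, a[45] = 20, a[46] = 8, a[47] = 8, a[48] = 16, a[49] = 0, a[50] = 8, a[51] = 12.
Since (a[50], a[51]) = (a[2], a[3]) = (8, 12) (two consecutive terms determine the rest), the sequence is eventually periodic: after a pre-period of length 1 it cycles with period 48.
For n ≥ 2, a[n] depends only on (n - 2) mod 48. (9779 - 2) mod 48 = 33, so a[9779] = a[35] = 20.

20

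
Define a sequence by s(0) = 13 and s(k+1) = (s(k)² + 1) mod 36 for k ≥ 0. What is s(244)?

17

s(0) = 13; s(1) = 26; s(2) = 29; s(3) = 14; s(4) = 17; s(5) = 2; s(6) = 5; s(7) = 26.
Since s(7) = s(1) = 26, the sequence is eventually periodic: after a pre-period of length 1 it cycles with period 6.
For k ≥ 1, s(k) depends only on (k - 1) mod 6. (244 - 1) mod 6 = 3, so s(244) = s(4) = 17.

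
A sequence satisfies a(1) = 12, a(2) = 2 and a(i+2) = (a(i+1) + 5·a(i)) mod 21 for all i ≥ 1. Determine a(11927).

Computing terms: a(1) = 12, a(2) = 2, a(3) = 20, a(4) = 9, a(5) = 4, a(6) = 7, a(7) = 6, a(8) = 20, a(9) = 8, a(10) = 3, a(11) = 1, a(12) = 16, a(13) = 0, a(14) = 17, a(15) = 17, a(16) = 18, a(17) = 19, a(18) = 4, a(19) = 15, a(20) = 14, a(21) = 5, a(22) = 12, a(23) = 16, a(24) = 13, a(25) = 9, a(26) = 11, a(27) = 14, a(28) = 6, a(29) = 13, a(30) = 1, a(31) = 3, a(32) = 8, a(33) = 2, a(34) = 0, a(35) = 10, a(36) = 10, a(37) = 18, a(38) = 5, a(39) = 11, a(40) = 15, a(41) = 7, a(42) = 19, a(43) = 12, a(44) = 2.
Since (a(43), a(44)) = (a(1), a(2)) = (12, 2) (two consecutive terms determine the rest), the sequence is periodic with period 42.
(11927 - 1) mod 42 = 40, so a(11927) = a(41) = 7.

7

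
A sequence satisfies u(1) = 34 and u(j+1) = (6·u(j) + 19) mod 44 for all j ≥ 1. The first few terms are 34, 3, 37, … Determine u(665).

13

u(1) = 34; u(2) = 3; u(3) = 37; u(4) = 21; u(5) = 13; u(6) = 9; u(7) = 29; u(8) = 17; u(9) = 33; u(10) = 41; u(11) = 1; u(12) = 25; u(13) = 37.
Since u(13) = u(3) = 37, the sequence is eventually periodic: after a pre-period of length 2 it cycles with period 10.
For j ≥ 3, u(j) depends only on (j - 3) mod 10. (665 - 3) mod 10 = 2, so u(665) = u(5) = 13.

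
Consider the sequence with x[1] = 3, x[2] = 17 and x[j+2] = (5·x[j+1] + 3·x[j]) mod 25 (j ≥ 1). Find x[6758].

x[1] = 3,  x[2] = 17,  x[3] = 19,  x[4] = 21,  x[5] = 12,  x[6] = 23,  x[7] = 1,  x[8] = 24,  x[9] = 23,  x[10] = 12,  x[11] = 4,  x[12] = 6,  x[13] = 17,  x[14] = 3,  x[15] = 16,  x[16] = 14,  x[17] = 18,  x[18] = 7,  x[19] = 14,  x[20] = 16,  x[21] = 22,  x[22] = 8,  x[23] = 6,  x[24] = 4,  x[25] = 13,  x[26] = 2,  x[27] = 24,  x[28] = 1,  x[29] = 2,  x[30] = 13,  x[31] = 21,  x[32] = 19,  x[33] = 8,  x[34] = 22,  x[35] = 9,  x[36] = 11,  x[37] = 7,  x[38] = 18,  x[39] = 11,  x[40] = 9,  x[41] = 3,  x[42] = 17.
The sequence repeats with period 40.
So x[6758] = x[1 + ((6758-1) mod 40)] = x[38] = 18.

18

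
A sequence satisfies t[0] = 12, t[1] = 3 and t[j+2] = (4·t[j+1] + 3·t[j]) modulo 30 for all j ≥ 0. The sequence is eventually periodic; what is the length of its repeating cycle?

t[0] = 12; t[1] = 3; t[2] = 18; t[3] = 21; t[4] = 18; t[5] = 15; t[6] = 24; t[7] = 21; t[8] = 6; t[9] = 27; t[10] = 6; t[11] = 15; t[12] = 18; t[13] = 27; t[14] = 12; t[15] = 9; t[16] = 12; t[17] = 15; t[18] = 6; t[19] = 9; t[20] = 24; t[21] = 3; t[22] = 24; t[23] = 15; t[24] = 12; t[25] = 3.
Since (t[24], t[25]) = (t[0], t[1]) = (12, 3) (two consecutive terms determine the rest), the sequence is periodic with period 24.

24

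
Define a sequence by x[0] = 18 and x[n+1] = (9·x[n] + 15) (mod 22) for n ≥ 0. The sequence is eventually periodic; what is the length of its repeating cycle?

Computing terms: x[0] = 18, x[1] = 1, x[2] = 2, x[3] = 11, x[4] = 4, x[5] = 7, x[6] = 12, x[7] = 13, x[8] = 0, x[9] = 15, x[10] = 18.
The sequence repeats with period 10.

10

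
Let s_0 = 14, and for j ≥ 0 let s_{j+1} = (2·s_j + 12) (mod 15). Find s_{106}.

We have s_0 = 14, s_1 = 10, s_2 = 2, s_3 = 1, s_4 = 14.
The sequence repeats with period 4.
(106 - 0) mod 4 = 2, so s_{106} = s_2 = 2.

2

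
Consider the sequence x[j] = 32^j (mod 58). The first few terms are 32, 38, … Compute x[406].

We have x[1] = 32,  x[2] = 38,  x[3] = 56,  x[4] = 52,  x[5] = 40,  x[6] = 4,  x[7] = 12,  x[8] = 36,  x[9] = 50,  x[10] = 34,  x[11] = 44,  x[12] = 16,  x[13] = 48,  x[14] = 28,  x[15] = 26,  x[16] = 20,  x[17] = 2,  x[18] = 6,  x[19] = 18,  x[20] = 54,  x[21] = 46,  x[22] = 22,  x[23] = 8,  x[24] = 24,  x[25] = 14,  x[26] = 42,  x[27] = 10,  x[28] = 30,  x[29] = 32.
Since x[29] = x[1] = 32, the sequence is periodic with period 28.
So x[406] = x[1 + ((406-1) mod 28)] = x[14] = 28.

28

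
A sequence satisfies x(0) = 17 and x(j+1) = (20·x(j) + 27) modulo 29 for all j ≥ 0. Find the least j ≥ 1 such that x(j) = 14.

We have x(0) = 17; x(1) = 19; x(2) = 1; x(3) = 18; x(4) = 10; x(5) = 24; x(6) = 14; x(7) = 17.
The sequence repeats with period 7.
The value 14 first appears (with j ≥ 1) at x(6).

6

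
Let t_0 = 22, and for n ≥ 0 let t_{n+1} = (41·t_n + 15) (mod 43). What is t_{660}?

t_0 = 22,  t_1 = 14,  t_2 = 30,  t_3 = 41,  t_4 = 19,  t_5 = 20,  t_6 = 18,  t_7 = 22.
Since t_7 = t_0 = 22, the sequence is periodic with period 7.
So t_{660} = t_{0 + ((660-0) mod 7)} = t_2 = 30.

30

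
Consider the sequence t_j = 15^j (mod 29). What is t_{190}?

6

We have t_1 = 15, t_2 = 22, t_3 = 11, t_4 = 20, t_5 = 10, t_6 = 5, t_7 = 17, t_8 = 23, t_9 = 26, t_{10} = 13, t_{11} = 21, t_{12} = 25, t_{13} = 27, t_{14} = 28, t_{15} = 14, t_{16} = 7, t_{17} = 18, t_{18} = 9, t_{19} = 19, t_{20} = 24, t_{21} = 12, t_{22} = 6, t_{23} = 3, t_{24} = 16, t_{25} = 8, t_{26} = 4, t_{27} = 2, t_{28} = 1, t_{29} = 15.
Since t_{29} = t_1 = 15, the sequence is periodic with period 28.
So t_{190} = t_{1 + ((190-1) mod 28)} = t_{22} = 6.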